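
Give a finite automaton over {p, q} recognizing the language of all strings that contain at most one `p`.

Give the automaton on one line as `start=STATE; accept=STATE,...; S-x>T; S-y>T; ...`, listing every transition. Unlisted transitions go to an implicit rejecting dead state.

Count `p`s, saturating at 2: state S0 means no `p` yet, S1 means one `p` seen, S2 means more than one. Each `p` increments (capped at S2); other symbols loop. Accept from {S0, S1}.
A 3-state machine:
        p   q  
>* S0   S1  S0 
 * S1   S2  S1 
   S2   S2  S2 
(> = start, * = accepting)

start=S0; accept=S0,S1; S0-p>S1; S0-q>S0; S1-p>S2; S1-q>S1; S2-p>S2; S2-q>S2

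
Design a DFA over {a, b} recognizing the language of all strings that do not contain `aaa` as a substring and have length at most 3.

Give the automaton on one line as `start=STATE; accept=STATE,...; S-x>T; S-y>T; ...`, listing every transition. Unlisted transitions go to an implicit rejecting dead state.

Run two small machines in parallel and take their product. One (4 states) tracks partial matches of the forbidden pattern `aaa`; the other (5 states) tracks the input length, saturating at 4. Each combined state is a pair, one component from each; accept when both components accept. Equivalent product states are then merged.
7 states suffice.
        a   b  
>* S0   S1  S2 
 * S1   S3  S4 
 * S2   S4  S4 
 * S3   S5  S6 
 * S4   S6  S6 
   S5   S5  S5 
 * S6   S5  S5 
(> = start, * = accepting)

start=S0; accept=S0,S1,S2,S3,S4,S6; S0-a>S1; S0-b>S2; S1-a>S3; S1-b>S4; S2-a>S4; S2-b>S4; S3-a>S5; S3-b>S6; S4-a>S6; S4-b>S6; S5-a>S5; S5-b>S5; S6-a>S5; S6-b>S5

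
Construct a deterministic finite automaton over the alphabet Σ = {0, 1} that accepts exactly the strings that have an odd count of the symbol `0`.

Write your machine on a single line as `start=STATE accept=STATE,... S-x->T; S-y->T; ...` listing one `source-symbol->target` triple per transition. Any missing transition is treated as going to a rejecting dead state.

start=q0; accept=q1; q0-0->q1; q0-1->q0; q1-0->q0; q1-1->q1

The only thing that matters is how many `0`s have appeared, reduced mod 2. Use one state per residue: q0 for 0, …, q1 for 1. Reading `0` moves to the next residue; anything else stays put. q1 is accepting.
With 2 states:
        0   1  
>  q0   q1  q0 
 * q1   q0  q1 
(> = start, * = accepting)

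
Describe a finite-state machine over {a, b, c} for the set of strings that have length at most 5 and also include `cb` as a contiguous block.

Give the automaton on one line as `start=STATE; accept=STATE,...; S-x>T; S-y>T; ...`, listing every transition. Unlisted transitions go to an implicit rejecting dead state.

Handle the two conditions separately and then intersect. The first has 7 states tracking the input length, saturating at 6; the second has 3 states tracking whether and how much of `cb` has been seen. A product state is a pair (one from each), accepting exactly when both do.
With 18 states:
          a    b    c  
>  q0     q1   q1   q2 
   q1     q3   q3   q4 
   q2     q3   q5   q4 
   q3     q6   q6   q7 
   q4     q6   q8   q7 
 * q5     q8   q8   q8 
   q6     q9   q9  q10 
   q7     q9  q11  q10 
 * q8    q11  q11  q11 
   q9    q12  q12  q13 
   q10   q12  q14  q13 
 * q11   q14  q14  q14 
   q12   q15  q15  q16 
   q13   q15  q17  q16 
 * q14   q17  q17  q17 
   q15   q15  q15  q16 
   q16   q15  q17  q16 
   q17   q17  q17  q17 
(> = start, * = accepting)

start=q0; accept=q5,q8,q11,q14; q0-a>q1; q0-b>q1; q0-c>q2; q1-a>q3; q1-b>q3; q1-c>q4; q2-a>q3; q2-b>q5; q2-c>q4; q3-a>q6; q3-b>q6; q3-c>q7; q4-a>q6; q4-b>q8; q4-c>q7; q5-a>q8; q5-b>q8; q5-c>q8; q6-a>q9; q6-b>q9; q6-c>q10; q7-a>q9; q7-b>q11; q7-c>q10; q8-a>q11; q8-b>q11; q8-c>q11; q9-a>q12; q9-b>q12; q9-c>q13; q10-a>q12; q10-b>q14; q10-c>q13; q11-a>q14; q11-b>q14; q11-c>q14; q12-a>q15; q12-b>q15; q12-c>q16; q13-a>q15; q13-b>q17; q13-c>q16; q14-a>q17; q14-b>q17; q14-c>q17; q15-a>q15; q15-b>q15; q15-c>q16; q16-a>q15; q16-b>q17; q16-c>q16; q17-a>q17; q17-b>q17; q17-c>q17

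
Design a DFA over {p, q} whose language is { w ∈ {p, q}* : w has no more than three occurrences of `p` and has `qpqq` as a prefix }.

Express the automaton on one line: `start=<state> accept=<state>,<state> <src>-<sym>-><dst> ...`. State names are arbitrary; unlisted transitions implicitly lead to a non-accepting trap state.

start=A accept=F,G,H A-p->B A-q->C B-p->B B-q->B C-p->D C-q->B D-p->B D-q->E E-p->B E-q->F F-p->G F-q->F G-p->H G-q->G H-p->B H-q->H

Build one automaton per condition and run them in lockstep. One (5 states) tracks the count of `p`s, saturating at 4; the other (6 states) tracks whether the input so far still matches the prefix `qpqq`. Each combined state is a pair, one component from each; accept when both components accept. After merging equivalent states the machine shrinks.
       p  q 
>  A   B  C 
   B   B  B 
   C   D  B 
   D   B  E 
   E   B  F 
 * F   G  F 
 * G   H  G 
 * H   B  H 
(> = start, * = accepting)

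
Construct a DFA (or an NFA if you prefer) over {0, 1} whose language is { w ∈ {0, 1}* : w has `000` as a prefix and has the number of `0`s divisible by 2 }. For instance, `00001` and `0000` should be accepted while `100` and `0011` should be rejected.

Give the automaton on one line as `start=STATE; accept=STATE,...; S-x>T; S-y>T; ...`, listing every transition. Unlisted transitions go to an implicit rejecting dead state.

Handle the two conditions separately and then intersect. The first has 5 states tracking whether the input so far still matches the prefix `000`; the second has 2 states tracking the count of `0`s modulo 2. A product state is a pair (one from each), accepting exactly when both do.
With 7 states:
        0   1  
>  S0   S1  S2 
   S1   S3  S4 
   S2   S4  S2 
   S3   S5  S2 
   S4   S2  S4 
   S5   S6  S5 
 * S6   S5  S6 
(> = start, * = accepting)

start=S0; accept=S6; S0-0>S1; S0-1>S2; S1-0>S3; S1-1>S4; S2-0>S4; S2-1>S2; S3-0>S5; S3-1>S2; S4-0>S2; S4-1>S4; S5-0>S6; S5-1>S5; S6-0>S5; S6-1>S6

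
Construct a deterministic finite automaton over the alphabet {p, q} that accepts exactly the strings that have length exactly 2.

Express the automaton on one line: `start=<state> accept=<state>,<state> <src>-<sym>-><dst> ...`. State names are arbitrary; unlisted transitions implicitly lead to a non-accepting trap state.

We only need to distinguish lengths 0, 1, …, 2, and '>2'. Chain S0 → S1 → S2 → S3 on every symbol, with S3 looping. Accepting states: {S2}.
4 states suffice.
        p   q  
>  S0   S1  S1 
   S1   S2  S2 
 * S2   S3  S3 
   S3   S3  S3 
(> = start, * = accepting)

start=S0 accept=S2 S0-p->S1 S0-q->S1 S1-p->S2 S1-q->S2 S2-p->S3 S2-q->S3 S3-p->S3 S3-q->S3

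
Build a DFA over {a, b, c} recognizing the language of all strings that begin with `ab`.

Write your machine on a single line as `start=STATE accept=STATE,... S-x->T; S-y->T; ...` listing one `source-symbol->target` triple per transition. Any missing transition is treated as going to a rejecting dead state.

Check the first 2 symbols one by one: S0 through S1 record how many have matched `ab` so far; any wrong symbol goes to the dead state S3. After all 2 match we enter the accepting sink S2.
        a   b   c  
>  S0   S1  S3  S3 
   S1   S3  S2  S3 
 * S2   S2  S2  S2 
   S3   S3  S3  S3 
(> = start, * = accepting)

start=S0; accept=S2; S0-a->S1; S0-b->S3; S0-c->S3; S1-a->S3; S1-b->S2; S1-c->S3; S2-a->S2; S2-b->S2; S2-c->S2; S3-a->S3; S3-b->S3; S3-c->S3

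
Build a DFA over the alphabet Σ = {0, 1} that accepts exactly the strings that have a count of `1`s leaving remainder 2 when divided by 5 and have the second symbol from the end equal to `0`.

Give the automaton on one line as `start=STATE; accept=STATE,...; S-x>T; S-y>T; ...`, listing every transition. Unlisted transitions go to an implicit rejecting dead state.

start=A; accept=E,H; A-0>A; A-1>B; B-0>C; B-1>D; C-0>C; C-1>E; D-0>F; D-1>G; E-0>F; E-1>G; F-0>H; F-1>G; G-0>G; G-1>I; H-0>H; H-1>G; I-0>I; I-1>A

Handle the two conditions separately and then intersect. One (5 states) tracks the count of `1`s modulo 5; the other (7 states) tracks the last 2 symbols read. Each combined state is a pair, one component from each; accept when both components accept. After merging equivalent states the machine shrinks.
With 9 states:
       0  1 
>  A   A  B 
   B   C  D 
   C   C  E 
   D   F  G 
 * E   F  G 
   F   H  G 
   G   G  I 
 * H   H  G 
   I   I  A 
(> = start, * = accepting)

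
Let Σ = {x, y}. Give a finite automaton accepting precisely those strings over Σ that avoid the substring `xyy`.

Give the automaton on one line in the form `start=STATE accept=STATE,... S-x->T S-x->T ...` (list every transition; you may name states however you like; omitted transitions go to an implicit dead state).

This is the complement of 'contains `xyy`'. Use the same substring-matching states — s0 through s3 holding how much of `xyy` has just been matched — but flip the accepting set: everything except the trap s3 accepts.
With 4 states:
        x   y  
>* s0   s1  s0 
 * s1   s1  s2 
 * s2   s1  s3 
   s3   s3  s3 
(> = start, * = accepting)

start=s0 accept=s0,s1,s2 s0-x->s1 s0-y->s0 s1-x->s1 s1-y->s2 s2-x->s1 s2-y->s3 s3-x->s3 s3-y->s3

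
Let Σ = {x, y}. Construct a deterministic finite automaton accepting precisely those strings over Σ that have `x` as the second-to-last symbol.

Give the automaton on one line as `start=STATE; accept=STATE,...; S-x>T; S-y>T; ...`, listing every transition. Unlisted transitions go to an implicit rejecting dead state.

A DFA must remember the last 2 symbols (since which symbol is second-to-last isn't known until the input ends). Use one state per possible window of the last ≤2 symbols; accept from those whose window starts with `x`.
7 states suffice.
        x   y  
>  q0   q1  q2 
   q1   q3  q4 
   q2   q5  q6 
 * q3   q3  q4 
 * q4   q5  q6 
   q5   q3  q4 
   q6   q5  q6 
(> = start, * = accepting)

start=q0; accept=q3,q4; q0-x>q1; q0-y>q2; q1-x>q3; q1-y>q4; q2-x>q5; q2-y>q6; q3-x>q3; q3-y>q4; q4-x>q5; q4-y>q6; q5-x>q3; q5-y>q4; q6-x>q5; q6-y>q6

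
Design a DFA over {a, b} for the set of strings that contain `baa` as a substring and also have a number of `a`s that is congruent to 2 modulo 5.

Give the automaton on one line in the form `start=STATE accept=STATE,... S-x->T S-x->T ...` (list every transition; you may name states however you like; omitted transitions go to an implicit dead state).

Handle the two conditions separately and then intersect. One (4 states) tracks whether and how much of `baa` has been seen; the other (5 states) tracks the count of `a`s modulo 5. Each combined state is a pair, one component from each; accept when both components accept.
With 20 states:
          a    b  
>  S0     S1   S2 
   S1     S3   S4 
   S2     S5   S2 
   S3     S6   S7 
   S4     S8   S4 
   S5     S9   S4 
   S6    S10  S11 
   S7    S12   S7 
   S8    S13   S7 
 * S9    S13   S9 
   S10    S0  S14 
   S11   S15  S11 
   S12   S16  S11 
   S13   S16  S13 
   S14   S17  S14 
   S15   S18  S14 
   S16   S18  S16 
   S17   S19   S2 
   S18   S19  S18 
   S19    S9  S19 
(> = start, * = accepting)

start=S0 accept=S9 S0-a->S1 S0-b->S2 S1-a->S3 S1-b->S4 S2-a->S5 S2-b->S2 S3-a->S6 S3-b->S7 S4-a->S8 S4-b->S4 S5-a->S9 S5-b->S4 S6-a->S10 S6-b->S11 S7-a->S12 S7-b->S7 S8-a->S13 S8-b->S7 S9-a->S13 S9-b->S9 S10-a->S0 S10-b->S14 S11-a->S15 S11-b->S11 S12-a->S16 S12-b->S11 S13-a->S16 S13-b->S13 S14-a->S17 S14-b->S14 S15-a->S18 S15-b->S14 S16-a->S18 S16-b->S16 S17-a->S19 S17-b->S2 S18-a->S19 S18-b->S18 S19-a->S9 S19-b->S19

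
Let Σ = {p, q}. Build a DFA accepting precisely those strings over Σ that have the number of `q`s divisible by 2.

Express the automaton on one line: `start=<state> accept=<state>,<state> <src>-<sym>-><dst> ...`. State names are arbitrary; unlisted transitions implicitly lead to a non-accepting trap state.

start=S0 accept=S0 S0-p->S0 S0-q->S1 S1-p->S1 S1-q->S0

Keep the running count of `q`s modulo 2: each `q` advances along the cycle S0 → S1 → S0 while other symbols loop. Accept at S0.
A 2-state machine:
        p   q  
>* S0   S0  S1 
   S1   S1  S0 
(> = start, * = accepting)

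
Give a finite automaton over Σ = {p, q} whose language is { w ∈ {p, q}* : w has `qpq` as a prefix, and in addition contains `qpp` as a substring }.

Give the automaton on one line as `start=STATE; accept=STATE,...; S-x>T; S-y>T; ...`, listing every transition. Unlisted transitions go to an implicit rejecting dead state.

Build one automaton per condition and run them in lockstep. One (5 states) tracks whether the input so far still matches the prefix `qpq`; the other (4 states) tracks whether and how much of `qpp` has been seen. Each combined state is a pair, one component from each; accept when both components accept. Equivalent product states are then merged.
With 7 states:
        p   q  
>  s0   s1  s2 
   s1   s1  s1 
   s2   s3  s1 
   s3   s1  s4 
   s4   s5  s4 
   s5   s6  s4 
 * s6   s6  s6 
(> = start, * = accepting)

start=s0; accept=s6; s0-p>s1; s0-q>s2; s1-p>s1; s1-q>s1; s2-p>s3; s2-q>s1; s3-p>s1; s3-q>s4; s4-p>s5; s4-q>s4; s5-p>s6; s5-q>s4; s6-p>s6; s6-q>s6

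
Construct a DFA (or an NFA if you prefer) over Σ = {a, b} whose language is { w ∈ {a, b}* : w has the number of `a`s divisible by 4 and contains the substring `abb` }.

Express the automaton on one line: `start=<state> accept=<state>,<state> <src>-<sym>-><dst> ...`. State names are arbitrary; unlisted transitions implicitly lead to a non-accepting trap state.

start=q0 accept=q12 q0-a->q1 q0-b->q0 q1-a->q2 q1-b->q3 q2-a->q4 q2-b->q5 q3-a->q2 q3-b->q6 q4-a->q7 q4-b->q8 q5-a->q4 q5-b->q9 q6-a->q9 q6-b->q6 q7-a->q1 q7-b->q10 q8-a->q7 q8-b->q11 q9-a->q11 q9-b->q9 q10-a->q1 q10-b->q12 q11-a->q12 q11-b->q11 q12-a->q6 q12-b->q12

Run two small machines in parallel and take their product. One (4 states) tracks the count of `a`s modulo 4; the other (4 states) tracks whether and how much of `abb` has been seen. Each combined state is a pair, one component from each; accept when both components accept.
          a    b  
>  q0     q1   q0 
   q1     q2   q3 
   q2     q4   q5 
   q3     q2   q6 
   q4     q7   q8 
   q5     q4   q9 
   q6     q9   q6 
   q7     q1  q10 
   q8     q7  q11 
   q9    q11   q9 
   q10    q1  q12 
   q11   q12  q11 
 * q12    q6  q12 
(> = start, * = accepting)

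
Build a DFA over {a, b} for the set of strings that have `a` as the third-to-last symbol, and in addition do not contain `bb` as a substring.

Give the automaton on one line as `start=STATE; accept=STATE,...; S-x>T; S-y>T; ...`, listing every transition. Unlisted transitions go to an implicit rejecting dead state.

start=s0; accept=s7,s8,s9; s0-a>s1; s0-b>s2; s1-a>s3; s1-b>s4; s2-a>s5; s2-b>s6; s3-a>s7; s3-b>s8; s4-a>s9; s4-b>s10; s5-a>s11; s5-b>s12; s6-a>s13; s6-b>s14; s7-a>s7; s7-b>s8; s8-a>s9; s8-b>s10; s9-a>s11; s9-b>s12; s10-a>s13; s10-b>s14; s11-a>s7; s11-b>s8; s12-a>s9; s12-b>s10; s13-a>s15; s13-b>s16; s14-a>s13; s14-b>s14; s15-a>s17; s15-b>s18; s16-a>s19; s16-b>s10; s17-a>s17; s17-b>s18; s18-a>s19; s18-b>s10; s19-a>s15; s19-b>s16

Handle the two conditions separately and then intersect. The first has 15 states tracking the last 3 symbols read; the second has 3 states tracking partial matches of the forbidden pattern `bb`. A product state is a pair (one from each), accepting exactly when both do.
20 states suffice.
          a    b  
>  s0     s1   s2 
   s1     s3   s4 
   s2     s5   s6 
   s3     s7   s8 
   s4     s9  s10 
   s5    s11  s12 
   s6    s13  s14 
 * s7     s7   s8 
 * s8     s9  s10 
 * s9    s11  s12 
   s10   s13  s14 
   s11    s7   s8 
   s12    s9  s10 
   s13   s15  s16 
   s14   s13  s14 
   s15   s17  s18 
   s16   s19  s10 
   s17   s17  s18 
   s18   s19  s10 
   s19   s15  s16 
(> = start, * = accepting)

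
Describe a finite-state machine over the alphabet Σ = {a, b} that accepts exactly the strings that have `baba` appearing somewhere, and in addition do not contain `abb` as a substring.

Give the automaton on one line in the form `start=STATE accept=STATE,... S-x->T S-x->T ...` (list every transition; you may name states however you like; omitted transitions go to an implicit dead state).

start=q0 accept=q8,q11 q0-a->q1 q0-b->q2 q1-a->q1 q1-b->q3 q2-a->q4 q2-b->q2 q3-a->q4 q3-b->q5 q4-a->q1 q4-b->q6 q5-a->q7 q5-b->q5 q6-a->q8 q6-b->q5 q7-a->q9 q7-b->q10 q8-a->q8 q8-b->q11 q9-a->q9 q9-b->q5 q10-a->q12 q10-b->q5 q11-a->q8 q11-b->q12 q12-a->q12 q12-b->q12

Build one automaton per condition and run them in lockstep. The first has 5 states tracking whether and how much of `baba` has been seen; the second has 4 states tracking partial matches of the forbidden pattern `abb`. A product state is a pair (one from each), accepting exactly when both do.
          a    b  
>  q0     q1   q2 
   q1     q1   q3 
   q2     q4   q2 
   q3     q4   q5 
   q4     q1   q6 
   q5     q7   q5 
   q6     q8   q5 
   q7     q9  q10 
 * q8     q8  q11 
   q9     q9   q5 
   q10   q12   q5 
 * q11    q8  q12 
   q12   q12  q12 
(> = start, * = accepting)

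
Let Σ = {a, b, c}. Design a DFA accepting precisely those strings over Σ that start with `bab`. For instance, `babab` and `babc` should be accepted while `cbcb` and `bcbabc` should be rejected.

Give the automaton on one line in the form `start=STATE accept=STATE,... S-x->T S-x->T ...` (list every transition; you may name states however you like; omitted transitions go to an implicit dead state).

start=s0 accept=s3 s0-a->s4 s0-b->s1 s0-c->s4 s1-a->s2 s1-b->s4 s1-c->s4 s2-a->s4 s2-b->s3 s2-c->s4 s3-a->s3 s3-b->s3 s3-c->s3 s4-a->s4 s4-b->s4 s4-c->s4

Check the first 3 symbols one by one: s0 through s2 record how many have matched `bab` so far; any wrong symbol goes to the dead state s4. After all 3 match we enter the accepting sink s3.
With 5 states:
        a   b   c  
>  s0   s4  s1  s4 
   s1   s2  s4  s4 
   s2   s4  s3  s4 
 * s3   s3  s3  s3 
   s4   s4  s4  s4 
(> = start, * = accepting)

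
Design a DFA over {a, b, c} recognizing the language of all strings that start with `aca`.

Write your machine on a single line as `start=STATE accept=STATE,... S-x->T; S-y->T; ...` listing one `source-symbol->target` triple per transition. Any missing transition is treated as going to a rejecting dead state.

Walk along `aca` while the input agrees: from q0 take `a` to q1, and so on. Any deviation drops to the rejecting sink q4. Once q3 is reached the prefix is confirmed and every continuation is accepted.
With 5 states:
        a   b   c  
>  q0   q1  q4  q4 
   q1   q4  q4  q2 
   q2   q3  q4  q4 
 * q3   q3  q3  q3 
   q4   q4  q4  q4 
(> = start, * = accepting)

start=q0; accept=q3; q0-a->q1; q0-b->q4; q0-c->q4; q1-a->q4; q1-b->q4; q1-c->q2; q2-a->q3; q2-b->q4; q2-c->q4; q3-a->q3; q3-b->q3; q3-c->q3; q4-a->q4; q4-b->q4; q4-c->q4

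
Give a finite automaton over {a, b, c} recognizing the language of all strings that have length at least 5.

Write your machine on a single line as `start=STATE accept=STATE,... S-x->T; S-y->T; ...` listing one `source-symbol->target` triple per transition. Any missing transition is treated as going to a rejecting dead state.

start=q0; accept=q5,q6; q0-a->q1; q0-b->q1; q0-c->q1; q1-a->q2; q1-b->q2; q1-c->q2; q2-a->q3; q2-b->q3; q2-c->q3; q3-a->q4; q3-b->q4; q3-c->q4; q4-a->q5; q4-b->q5; q4-c->q5; q5-a->q6; q5-b->q6; q5-c->q6; q6-a->q6; q6-b->q6; q6-c->q6

Count input length up to 6: every symbol moves from q0 toward q6, which means 'more than 5' and absorbs. Accept from {q5, q6}.
7 states suffice.
        a   b   c  
>  q0   q1  q1  q1 
   q1   q2  q2  q2 
   q2   q3  q3  q3 
   q3   q4  q4  q4 
   q4   q5  q5  q5 
 * q5   q6  q6  q6 
 * q6   q6  q6  q6 
(> = start, * = accepting)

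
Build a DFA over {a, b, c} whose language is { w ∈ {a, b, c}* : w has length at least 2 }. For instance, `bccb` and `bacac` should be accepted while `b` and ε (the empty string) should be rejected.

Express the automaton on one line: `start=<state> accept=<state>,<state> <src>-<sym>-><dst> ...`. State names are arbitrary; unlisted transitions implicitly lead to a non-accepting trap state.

start=q0 accept=q2,q3 q0-a->q1 q0-b->q1 q0-c->q1 q1-a->q2 q1-b->q2 q1-c->q2 q2-a->q3 q2-b->q3 q2-c->q3 q3-a->q3 q3-b->q3 q3-c->q3

We only need to distinguish lengths 0, 1, …, 2, and '>2'. Chain q0 → q1 → q2 → q3 on every symbol, with q3 looping. Accepting states: {q2, q3}.
4 states suffice.
        a   b   c  
>  q0   q1  q1  q1 
   q1   q2  q2  q2 
 * q2   q3  q3  q3 
 * q3   q3  q3  q3 
(> = start, * = accepting)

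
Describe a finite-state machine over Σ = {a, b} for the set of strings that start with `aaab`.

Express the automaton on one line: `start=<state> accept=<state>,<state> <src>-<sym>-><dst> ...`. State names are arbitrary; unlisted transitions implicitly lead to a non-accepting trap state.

Walk along `aaab` while the input agrees: from q0 take `a` to q1, and so on. Any deviation drops to the rejecting sink q5. Once q4 is reached the prefix is confirmed and every continuation is accepted.
        a   b  
>  q0   q1  q5 
   q1   q2  q5 
   q2   q3  q5 
   q3   q5  q4 
 * q4   q4  q4 
   q5   q5  q5 
(> = start, * = accepting)

start=q0 accept=q4 q0-a->q1 q0-b->q5 q1-a->q2 q1-b->q5 q2-a->q3 q2-b->q5 q3-a->q5 q3-b->q4 q4-a->q4 q4-b->q4 q5-a->q5 q5-b->q5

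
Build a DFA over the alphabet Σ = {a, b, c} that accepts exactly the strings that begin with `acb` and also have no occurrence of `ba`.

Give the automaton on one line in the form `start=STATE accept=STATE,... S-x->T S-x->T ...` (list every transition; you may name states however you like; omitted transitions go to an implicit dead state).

Handle the two conditions separately and then intersect. The first has 5 states tracking whether the input so far still matches the prefix `acb`; the second has 3 states tracking partial matches of the forbidden pattern `ba`. A product state is a pair (one from each), accepting exactly when both do.
        a   b   c  
>  s0   s1  s2  s3 
   s1   s3  s2  s4 
   s2   s5  s2  s3 
   s3   s3  s2  s3 
   s4   s3  s6  s3 
   s5   s5  s5  s5 
 * s6   s7  s6  s8 
   s7   s7  s7  s7 
 * s8   s8  s6  s8 
(> = start, * = accepting)

start=s0 accept=s6,s8 s0-a->s1 s0-b->s2 s0-c->s3 s1-a->s3 s1-b->s2 s1-c->s4 s2-a->s5 s2-b->s2 s2-c->s3 s3-a->s3 s3-b->s2 s3-c->s3 s4-a->s3 s4-b->s6 s4-c->s3 s5-a->s5 s5-b->s5 s5-c->s5 s6-a->s7 s6-b->s6 s6-c->s8 s7-a->s7 s7-b->s7 s7-c->s7 s8-a->s8 s8-b->s6 s8-c->s8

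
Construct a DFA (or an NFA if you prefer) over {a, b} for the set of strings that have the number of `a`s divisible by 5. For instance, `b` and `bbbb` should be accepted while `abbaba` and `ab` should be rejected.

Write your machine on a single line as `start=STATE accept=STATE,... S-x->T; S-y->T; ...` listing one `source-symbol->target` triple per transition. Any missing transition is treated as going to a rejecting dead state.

Keep the running count of `a`s modulo 5: each `a` advances along the cycle q0 → q1 → q2 → q3 → q4 → q0 while other symbols loop. Accept at q0.
        a   b  
>* q0   q1  q0 
   q1   q2  q1 
   q2   q3  q2 
   q3   q4  q3 
   q4   q0  q4 
(> = start, * = accepting)

start=q0; accept=q0; q0-a->q1; q0-b->q0; q1-a->q2; q1-b->q1; q2-a->q3; q2-b->q2; q3-a->q4; q3-b->q3; q4-a->q0; q4-b->q4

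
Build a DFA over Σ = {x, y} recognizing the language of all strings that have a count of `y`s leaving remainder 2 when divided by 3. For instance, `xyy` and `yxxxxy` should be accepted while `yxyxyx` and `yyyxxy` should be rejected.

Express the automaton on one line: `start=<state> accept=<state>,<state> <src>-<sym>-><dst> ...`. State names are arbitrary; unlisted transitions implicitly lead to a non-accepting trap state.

Keep the running count of `y`s modulo 3: each `y` advances along the cycle q0 → q1 → q2 → q0 while other symbols loop. Accept at q2.
        x   y  
>  q0   q0  q1 
   q1   q1  q2 
 * q2   q2  q0 
(> = start, * = accepting)

start=q0 accept=q2 q0-x->q0 q0-y->q1 q1-x->q1 q1-y->q2 q2-x->q2 q2-y->q0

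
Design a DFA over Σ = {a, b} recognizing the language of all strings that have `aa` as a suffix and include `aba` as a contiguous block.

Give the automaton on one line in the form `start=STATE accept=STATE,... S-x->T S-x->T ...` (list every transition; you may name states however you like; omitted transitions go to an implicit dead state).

Run two small machines in parallel and take their product. The first has 3 states tracking how much of the suffix `aa` has currently been matched; the second has 4 states tracking whether and how much of `aba` has been seen. A product state is a pair (one from each), accepting exactly when both do. Equivalent product states are then merged.
With 6 states:
        a   b  
>  S0   S1  S0 
   S1   S1  S2 
   S2   S3  S0 
   S3   S4  S5 
 * S4   S4  S5 
   S5   S3  S5 
(> = start, * = accepting)

start=S0 accept=S4 S0-a->S1 S0-b->S0 S1-a->S1 S1-b->S2 S2-a->S3 S2-b->S0 S3-a->S4 S3-b->S5 S4-a->S4 S4-b->S5 S5-a->S3 S5-b->S5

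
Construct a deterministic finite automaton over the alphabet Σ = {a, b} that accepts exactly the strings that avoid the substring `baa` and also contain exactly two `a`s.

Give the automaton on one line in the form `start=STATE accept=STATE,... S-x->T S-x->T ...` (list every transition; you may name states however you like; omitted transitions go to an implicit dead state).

Handle the two conditions separately and then intersect. The first has 4 states tracking partial matches of the forbidden pattern `baa`; the second has 4 states tracking the count of `a`s, saturating at 3. A product state is a pair (one from each), accepting exactly when both do. Equivalent product states are then merged.
        a   b  
>  S0   S1  S2 
   S1   S3  S1 
   S2   S4  S2 
 * S3   S5  S3 
   S4   S5  S1 
   S5   S5  S5 
(> = start, * = accepting)

start=S0 accept=S3 S0-a->S1 S0-b->S2 S1-a->S3 S1-b->S1 S2-a->S4 S2-b->S2 S3-a->S5 S3-b->S3 S4-a->S5 S4-b->S1 S5-a->S5 S5-b->S5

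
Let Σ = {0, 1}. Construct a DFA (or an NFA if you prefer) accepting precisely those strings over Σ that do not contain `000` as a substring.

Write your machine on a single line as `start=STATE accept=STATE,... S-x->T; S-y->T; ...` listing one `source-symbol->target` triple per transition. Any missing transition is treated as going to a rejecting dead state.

This is the complement of 'contains `000`'. Use the same substring-matching states — S0 through S3 holding how much of `000` has just been matched — but flip the accepting set: everything except the trap S3 accepts.
A 4-state machine:
        0   1  
>* S0   S1  S0 
 * S1   S2  S0 
 * S2   S3  S0 
   S3   S3  S3 
(> = start, * = accepting)

start=S0; accept=S0,S1,S2; S0-0->S1; S0-1->S0; S1-0->S2; S1-1->S0; S2-0->S3; S2-1->S0; S3-0->S3; S3-1->S3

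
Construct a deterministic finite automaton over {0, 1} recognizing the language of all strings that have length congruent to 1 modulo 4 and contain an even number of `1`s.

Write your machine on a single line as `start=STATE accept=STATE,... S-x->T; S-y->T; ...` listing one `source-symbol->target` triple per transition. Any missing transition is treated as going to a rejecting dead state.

start=q0; accept=q1; q0-0->q1; q0-1->q2; q1-0->q3; q1-1->q4; q2-0->q4; q2-1->q3; q3-0->q5; q3-1->q6; q4-0->q6; q4-1->q5; q5-0->q0; q5-1->q7; q6-0->q7; q6-1->q0; q7-0->q2; q7-1->q1

Build one automaton per condition and run them in lockstep. One (4 states) tracks the input length modulo 4; the other (2 states) tracks the count of `1`s modulo 2. Each combined state is a pair, one component from each; accept when both components accept.
With 8 states:
        0   1  
>  q0   q1  q2 
 * q1   q3  q4 
   q2   q4  q3 
   q3   q5  q6 
   q4   q6  q5 
   q5   q0  q7 
   q6   q7  q0 
   q7   q2  q1 
(> = start, * = accepting)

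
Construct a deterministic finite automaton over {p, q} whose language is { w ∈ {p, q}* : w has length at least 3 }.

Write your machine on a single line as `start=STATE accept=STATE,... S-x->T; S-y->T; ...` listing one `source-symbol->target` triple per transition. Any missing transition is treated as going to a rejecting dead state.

Count input length up to 4: every symbol moves from S0 toward S4, which means 'more than 3' and absorbs. Accept from {S3, S4}.
A 5-state machine:
        p   q  
>  S0   S1  S1 
   S1   S2  S2 
   S2   S3  S3 
 * S3   S4  S4 
 * S4   S4  S4 
(> = start, * = accepting)

start=S0; accept=S3,S4; S0-p->S1; S0-q->S1; S1-p->S2; S1-q->S2; S2-p->S3; S2-q->S3; S3-p->S4; S3-q->S4; S4-p->S4; S4-q->S4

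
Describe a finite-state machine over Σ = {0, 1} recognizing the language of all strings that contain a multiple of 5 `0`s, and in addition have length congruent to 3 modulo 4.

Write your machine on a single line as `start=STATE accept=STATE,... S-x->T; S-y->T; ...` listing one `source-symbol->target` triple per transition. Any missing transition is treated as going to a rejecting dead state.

Build one automaton per condition and run them in lockstep. The first has 5 states tracking the count of `0`s modulo 5; the second has 4 states tracking the input length modulo 4. A product state is a pair (one from each), accepting exactly when both do.
With 20 states:
       0  1 
>  A   B  C 
   B   D  E 
   C   E  F 
   D   G  H 
   E   H  I 
   F   I  J 
   G   K  L 
   H   L  M 
   I   M  N 
 * J   N  A 
   K   C  O 
   L   O  P 
   M   P  Q 
   N   Q  B 
   O   F  R 
   P   R  S 
   Q   S  D 
   R   J  T 
   S   T  G 
   T   A  K 
(> = start, * = accepting)

start=A; accept=J; A-0->B; A-1->C; B-0->D; B-1->E; C-0->E; C-1->F; D-0->G; D-1->H; E-0->H; E-1->I; F-0->I; F-1->J; G-0->K; G-1->L; H-0->L; H-1->M; I-0->M; I-1->N; J-0->N; J-1->A; K-0->C; K-1->O; L-0->O; L-1->P; M-0->P; M-1->Q; N-0->Q; N-1->B; O-0->F; O-1->R; P-0->R; P-1->S; Q-0->S; Q-1->D; R-0->J; R-1->T; S-0->T; S-1->G; T-0->A; T-1->K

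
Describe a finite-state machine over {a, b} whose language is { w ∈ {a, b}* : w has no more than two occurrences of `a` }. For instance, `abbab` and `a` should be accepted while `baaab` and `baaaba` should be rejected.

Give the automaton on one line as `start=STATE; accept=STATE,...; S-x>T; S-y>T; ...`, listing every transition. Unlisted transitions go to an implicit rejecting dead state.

start=s0; accept=s0,s1,s2; s0-a>s1; s0-b>s0; s1-a>s2; s1-b>s1; s2-a>s3; s2-b>s2; s3-a>s3; s3-b>s3

Only the number of `a`s matters, and only up to 3. Make a chain s0 → s1 → s2 → s3 advanced by each `a` (with s3 absorbing); every other symbol self-loops. The accepting set is {s0, s1, s2}.
A 4-state machine:
        a   b  
>* s0   s1  s0 
 * s1   s2  s1 
 * s2   s3  s2 
   s3   s3  s3 
(> = start, * = accepting)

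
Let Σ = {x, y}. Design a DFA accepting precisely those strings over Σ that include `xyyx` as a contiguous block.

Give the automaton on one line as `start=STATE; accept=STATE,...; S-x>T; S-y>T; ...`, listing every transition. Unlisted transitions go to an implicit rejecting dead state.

start=q0; accept=q4; q0-x>q1; q0-y>q0; q1-x>q1; q1-y>q2; q2-x>q1; q2-y>q3; q3-x>q4; q3-y>q0; q4-x>q4; q4-y>q4

Track how much of `xyyx` has been matched so far: state q0 is no progress, q4 is the absorbing accept state reached once `xyyx` has occurred. Intermediate states record partial matches; on a mismatch, fall back to the longest reusable overlap.
With 5 states:
        x   y  
>  q0   q1  q0 
   q1   q1  q2 
   q2   q1  q3 
   q3   q4  q0 
 * q4   q4  q4 
(> = start, * = accepting)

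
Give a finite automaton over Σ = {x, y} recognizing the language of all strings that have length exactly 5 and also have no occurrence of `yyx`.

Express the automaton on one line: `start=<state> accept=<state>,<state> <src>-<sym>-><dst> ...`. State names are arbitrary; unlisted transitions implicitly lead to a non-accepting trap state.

start=A accept=M A-x->B A-y->C B-x->D B-y->E C-x->D C-y->F D-x->G D-y->H E-x->G E-y->I F-x->J F-y->I G-x->K G-y->K H-x->K H-y->L I-x->J I-y->L J-x->J J-y->J K-x->M K-y->M L-x->J L-y->M M-x->J M-y->J

Run two small machines in parallel and take their product. One (7 states) tracks the input length, saturating at 6; the other (4 states) tracks partial matches of the forbidden pattern `yyx`. Each combined state is a pair, one component from each; accept when both components accept. After merging equivalent states the machine shrinks.
A 13-state machine:
       x  y 
>  A   B  C 
   B   D  E 
   C   D  F 
   D   G  H 
   E   G  I 
   F   J  I 
   G   K  K 
   H   K  L 
   I   J  L 
   J   J  J 
   K   M  M 
   L   J  M 
 * M   J  J 
(> = start, * = accepting)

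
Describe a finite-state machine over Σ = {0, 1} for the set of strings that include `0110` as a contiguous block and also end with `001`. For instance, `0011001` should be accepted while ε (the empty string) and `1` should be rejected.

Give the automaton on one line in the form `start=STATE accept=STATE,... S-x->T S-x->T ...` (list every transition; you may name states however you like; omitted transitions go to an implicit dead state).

Run two small machines in parallel and take their product. The first has 5 states tracking whether and how much of `0110` has been seen; the second has 4 states tracking how much of the suffix `001` has currently been matched. A product state is a pair (one from each), accepting exactly when both do. After merging equivalent states the machine shrinks.
An 8-state machine:
        0   1  
>  s0   s1  s0 
   s1   s1  s2 
   s2   s1  s3 
   s3   s4  s0 
   s4   s5  s6 
   s5   s5  s7 
   s6   s4  s6 
 * s7   s4  s6 
(> = start, * = accepting)

start=s0 accept=s7 s0-0->s1 s0-1->s0 s1-0->s1 s1-1->s2 s2-0->s1 s2-1->s3 s3-0->s4 s3-1->s0 s4-0->s5 s4-1->s6 s5-0->s5 s5-1->s7 s6-0->s4 s6-1->s6 s7-0->s4 s7-1->s6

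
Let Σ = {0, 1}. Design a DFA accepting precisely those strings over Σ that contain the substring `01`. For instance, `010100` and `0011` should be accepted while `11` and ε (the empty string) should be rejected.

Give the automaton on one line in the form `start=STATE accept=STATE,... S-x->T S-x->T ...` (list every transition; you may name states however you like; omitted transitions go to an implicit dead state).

States A..B record the length of the longest prefix of `01` that matches the current input suffix. Reaching C means `01` has been seen, and we stay there forever. Accept from C.
3 states suffice.
       0  1 
>  A   B  A 
   B   B  C 
 * C   C  C 
(> = start, * = accepting)

start=A accept=C A-0->B A-1->A B-0->B B-1->C C-0->C C-1->C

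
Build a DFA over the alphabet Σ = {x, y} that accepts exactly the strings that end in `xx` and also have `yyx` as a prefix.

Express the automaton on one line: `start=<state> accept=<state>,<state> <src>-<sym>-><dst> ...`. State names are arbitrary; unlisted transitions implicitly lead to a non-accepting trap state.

start=q0 accept=q7 q0-x->q1 q0-y->q2 q1-x->q3 q1-y->q4 q2-x->q1 q2-y->q5 q3-x->q3 q3-y->q4 q4-x->q1 q4-y->q4 q5-x->q6 q5-y->q4 q6-x->q7 q6-y->q8 q7-x->q7 q7-y->q8 q8-x->q6 q8-y->q8

Build one automaton per condition and run them in lockstep. One (3 states) tracks how much of the suffix `xx` has currently been matched; the other (5 states) tracks whether the input so far still matches the prefix `yyx`. Each combined state is a pair, one component from each; accept when both components accept.
With 9 states:
        x   y  
>  q0   q1  q2 
   q1   q3  q4 
   q2   q1  q5 
   q3   q3  q4 
   q4   q1  q4 
   q5   q6  q4 
   q6   q7  q8 
 * q7   q7  q8 
   q8   q6  q8 
(> = start, * = accepting)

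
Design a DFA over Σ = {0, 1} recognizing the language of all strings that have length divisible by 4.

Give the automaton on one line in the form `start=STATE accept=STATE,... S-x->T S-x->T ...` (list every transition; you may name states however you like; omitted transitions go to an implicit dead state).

start=A accept=A A-0->B A-1->B B-0->C B-1->C C-0->D C-1->D D-0->A D-1->A

Count input length modulo 4: every symbol advances one step around the cycle A → B → C → D → A. Accept at A.
       0  1 
>* A   B  B 
   B   C  C 
   C   D  D 
   D   A  A 
(> = start, * = accepting)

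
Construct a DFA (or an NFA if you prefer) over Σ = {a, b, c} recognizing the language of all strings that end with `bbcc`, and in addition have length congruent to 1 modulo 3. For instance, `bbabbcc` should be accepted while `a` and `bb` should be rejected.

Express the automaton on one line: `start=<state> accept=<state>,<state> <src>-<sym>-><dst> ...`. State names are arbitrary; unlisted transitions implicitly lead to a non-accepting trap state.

start=q0 accept=q11 q0-a->q1 q0-b->q2 q0-c->q1 q1-a->q3 q1-b->q4 q1-c->q3 q2-a->q3 q2-b->q5 q2-c->q3 q3-a->q0 q3-b->q6 q3-c->q0 q4-a->q0 q4-b->q7 q4-c->q0 q5-a->q0 q5-b->q7 q5-c->q8 q6-a->q1 q6-b->q9 q6-c->q1 q7-a->q1 q7-b->q9 q7-c->q10 q8-a->q1 q8-b->q2 q8-c->q11 q9-a->q3 q9-b->q5 q9-c->q12 q10-a->q3 q10-b->q4 q10-c->q13 q11-a->q3 q11-b->q4 q11-c->q3 q12-a->q0 q12-b->q6 q12-c->q14 q13-a->q0 q13-b->q6 q13-c->q0 q14-a->q1 q14-b->q2 q14-c->q1

Build one automaton per condition and run them in lockstep. The first has 5 states tracking how much of the suffix `bbcc` has currently been matched; the second has 3 states tracking the input length modulo 3. A product state is a pair (one from each), accepting exactly when both do.
With 15 states:
          a    b    c  
>  q0     q1   q2   q1 
   q1     q3   q4   q3 
   q2     q3   q5   q3 
   q3     q0   q6   q0 
   q4     q0   q7   q0 
   q5     q0   q7   q8 
   q6     q1   q9   q1 
   q7     q1   q9  q10 
   q8     q1   q2  q11 
   q9     q3   q5  q12 
   q10    q3   q4  q13 
 * q11    q3   q4   q3 
   q12    q0   q6  q14 
   q13    q0   q6   q0 
   q14    q1   q2   q1 
(> = start, * = accepting)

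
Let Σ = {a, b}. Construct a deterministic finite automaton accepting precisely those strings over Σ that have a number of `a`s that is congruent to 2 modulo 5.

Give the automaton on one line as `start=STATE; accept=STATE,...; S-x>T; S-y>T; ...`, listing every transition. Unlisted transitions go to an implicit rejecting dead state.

Keep the running count of `a`s modulo 5: each `a` advances along the cycle q0 → q1 → q2 → q3 → q4 → q0 while other symbols loop. Accept at q2.
A 5-state machine:
        a   b  
>  q0   q1  q0 
   q1   q2  q1 
 * q2   q3  q2 
   q3   q4  q3 
   q4   q0  q4 
(> = start, * = accepting)

start=q0; accept=q2; q0-a>q1; q0-b>q0; q1-a>q2; q1-b>q1; q2-a>q3; q2-b>q2; q3-a>q4; q3-b>q3; q4-a>q0; q4-b>q4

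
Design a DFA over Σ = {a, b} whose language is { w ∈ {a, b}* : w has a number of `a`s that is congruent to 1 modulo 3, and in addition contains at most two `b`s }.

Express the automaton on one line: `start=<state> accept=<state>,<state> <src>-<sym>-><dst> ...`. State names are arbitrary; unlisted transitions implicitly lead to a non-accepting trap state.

start=s0 accept=s1,s4,s7 s0-a->s1 s0-b->s2 s1-a->s3 s1-b->s4 s2-a->s4 s2-b->s5 s3-a->s0 s3-b->s6 s4-a->s6 s4-b->s7 s5-a->s7 s5-b->s8 s6-a->s2 s6-b->s9 s7-a->s9 s7-b->s10 s8-a->s10 s8-b->s8 s9-a->s5 s9-b->s11 s10-a->s11 s10-b->s10 s11-a->s8 s11-b->s11

Run two small machines in parallel and take their product. One (3 states) tracks the count of `a`s modulo 3; the other (4 states) tracks the count of `b`s, saturating at 3. Each combined state is a pair, one component from each; accept when both components accept.
          a    b  
>  s0     s1   s2 
 * s1     s3   s4 
   s2     s4   s5 
   s3     s0   s6 
 * s4     s6   s7 
   s5     s7   s8 
   s6     s2   s9 
 * s7     s9  s10 
   s8    s10   s8 
   s9     s5  s11 
   s10   s11  s10 
   s11    s8  s11 
(> = start, * = accepting)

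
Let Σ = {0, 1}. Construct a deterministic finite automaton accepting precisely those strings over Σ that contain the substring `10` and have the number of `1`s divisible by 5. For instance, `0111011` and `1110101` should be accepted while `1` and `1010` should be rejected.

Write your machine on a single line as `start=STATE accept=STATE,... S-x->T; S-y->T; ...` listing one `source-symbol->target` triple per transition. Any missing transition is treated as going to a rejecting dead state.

start=q0; accept=q10; q0-0->q0; q0-1->q1; q1-0->q2; q1-1->q3; q2-0->q2; q2-1->q4; q3-0->q4; q3-1->q5; q4-0->q4; q4-1->q6; q5-0->q6; q5-1->q7; q6-0->q6; q6-1->q8; q7-0->q8; q7-1->q9; q8-0->q8; q8-1->q10; q9-0->q10; q9-1->q1; q10-0->q10; q10-1->q2

Run two small machines in parallel and take their product. One (3 states) tracks whether and how much of `10` has been seen; the other (5 states) tracks the count of `1`s modulo 5. Each combined state is a pair, one component from each; accept when both components accept.
          0    1  
>  q0     q0   q1 
   q1     q2   q3 
   q2     q2   q4 
   q3     q4   q5 
   q4     q4   q6 
   q5     q6   q7 
   q6     q6   q8 
   q7     q8   q9 
   q8     q8  q10 
   q9    q10   q1 
 * q10   q10   q2 
(> = start, * = accepting)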